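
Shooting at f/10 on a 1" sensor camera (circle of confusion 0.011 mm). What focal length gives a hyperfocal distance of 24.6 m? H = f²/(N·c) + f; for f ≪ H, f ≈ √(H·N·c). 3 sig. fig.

From H = f²/(N·c) + f, with f ≪ H: f ≈ √(H·N·c) = √(24600 × 10 × 0.011) = √2706.0 ≈ 52.02 mm.
The +f correction barely moves this — solving exactly, f² + N·c·f − N·c·H = 0 ⇒ f = (−N·c + √((N·c)² + 4·N·c·H))/2 = (−0.11 + √10824)/2 ≈ 51.964 mm, so f ≈ 52.0 mm.

52.0 mm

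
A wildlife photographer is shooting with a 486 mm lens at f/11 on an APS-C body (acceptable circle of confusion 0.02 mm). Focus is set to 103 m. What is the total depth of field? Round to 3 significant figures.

19.9 m

Hyperfocal distance H = f²/(N·c) + f = 486²/(11 × 0.02) + 486 = 236196/0.22 + 486 ≈ 1074104.2 mm ≈ 1074 m.
Near limit Dn = s·(H − f)/(H + s − 2f) = 103000 × (1074104.2 − 486) / (1074104.2 + 103000 − 2 × 486) = 103000 × 1073618.2 / 1176132.2 ≈ 94022 mm.
Far limit Df = s·(H − f)/(H − s) = 103000 × (1074104.2 − 486) / (1074104.2 − 103000) = 103000 × 1073618.2 / 971104.2 ≈ 113873 mm.
Depth of field = Df − Dn = 113873 − 94022 ≈ 19851 mm ≈ 19.9 m.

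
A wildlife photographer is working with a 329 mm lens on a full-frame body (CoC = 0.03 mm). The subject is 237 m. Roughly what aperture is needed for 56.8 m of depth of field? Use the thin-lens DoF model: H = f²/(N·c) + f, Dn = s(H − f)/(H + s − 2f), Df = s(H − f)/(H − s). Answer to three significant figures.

f/1.80

Write h = H − f = f²/(N·c). The thin-lens limits are Dn = s·h/(h + (s−f)) and Df = s·h/(h − (s−f)), so DoF = Df − Dn = 2·s·(s−f)·h / (h² − (s−f)²).
That is a quadratic in h: DoF·h² − 2·s·(s−f)·h − DoF·(s−f)² = 0 ⇒ h = (s−f)·(s + √(s² + DoF²)) / DoF = 236671 × (237000 + √(237000² + 56800²)) / 56800 = 236671 × (237000 + 243711) / 56800 ≈ 2003001 mm.
Then N = f²/(c·h) = 329² / (0.03 × 2003001) = 108241 / 60090 ≈ 1.80.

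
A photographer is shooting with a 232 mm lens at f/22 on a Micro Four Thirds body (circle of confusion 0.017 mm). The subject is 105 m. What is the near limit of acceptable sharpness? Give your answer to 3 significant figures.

60.8 m

Hyperfocal distance H = f²/(N·c) + f = 232²/(22 × 0.017) + 232 = 53824/0.374 + 232 ≈ 144146.4 mm ≈ 144.1 m.
Near limit Dn = s·(H − f)/(H + s − 2f) = 105000 × (144146.4 − 232) / (144146.4 + 105000 − 2 × 232) = 105000 × 143914.4 / 248682.4 ≈ 60764 mm ≈ 60.8 m.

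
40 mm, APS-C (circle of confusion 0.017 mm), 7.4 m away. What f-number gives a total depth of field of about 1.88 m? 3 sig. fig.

Write h = H − f = f²/(N·c). The thin-lens limits are Dn = s·h/(h + (s−f)) and Df = s·h/(h − (s−f)), so DoF = Df − Dn = 2·s·(s−f)·h / (h² − (s−f)²).
That is a quadratic in h: DoF·h² − 2·s·(s−f)·h − DoF·(s−f)² = 0 ⇒ h = (s−f)·(s + √(s² + DoF²)) / DoF = 7360 × (7400 + √(7400² + 1880²)) / 1880 = 7360 × (7400 + 7635.08) / 1880 ≈ 58861 mm.
Then N = f²/(c·h) = 40² / (0.017 × 58861) = 1600 / 1000.6 ≈ 1.60.

f/1.60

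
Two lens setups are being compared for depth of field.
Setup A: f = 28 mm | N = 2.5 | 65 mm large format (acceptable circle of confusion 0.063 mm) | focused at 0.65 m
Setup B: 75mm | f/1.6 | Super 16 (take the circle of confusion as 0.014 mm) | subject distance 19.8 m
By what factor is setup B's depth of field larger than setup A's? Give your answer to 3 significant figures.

Setup A: H = 28²/(2.5×0.063) + 28 ≈ 5005.8 mm; DoF = Df − Dn = 742.82 − 577.80 ≈ 165.02 mm.
Setup B: H = 75²/(1.6×0.014) + 75 ≈ 251191.1 mm; DoF = Df − Dn = 21487.9 − 18358.0 ≈ 3129.9 mm.
Ratio = 3129.9 / 165.02 ≈ 19.0.

19.0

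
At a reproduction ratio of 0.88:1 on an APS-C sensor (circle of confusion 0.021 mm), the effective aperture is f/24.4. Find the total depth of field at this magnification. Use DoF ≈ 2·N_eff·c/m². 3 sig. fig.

At magnification m, DoF ≈ 2·N_eff·c/m² = 2 × 24.4 × 0.021 / 0.88² = 1.025 / 0.7744 ≈ 1.32 mm.

1.32 mm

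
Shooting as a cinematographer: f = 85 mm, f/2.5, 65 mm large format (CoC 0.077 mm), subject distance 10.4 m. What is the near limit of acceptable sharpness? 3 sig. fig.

8.16 m

Hyperfocal distance H = f²/(N·c) + f = 85²/(2.5 × 0.077) + 85 = 7225/0.1925 + 85 ≈ 37617.5 mm ≈ 37.62 m.
Near limit Dn = s·(H − f)/(H + s − 2f) = 10400 × (37617.5 − 85) / (37617.5 + 10400 − 2 × 85) = 10400 × 37532.5 / 47847.5 ≈ 8158.0 mm ≈ 8.16 m.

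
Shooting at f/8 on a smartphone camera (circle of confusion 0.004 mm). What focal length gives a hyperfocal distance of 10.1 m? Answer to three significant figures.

From H = f²/(N·c) + f, with f ≪ H: f ≈ √(H·N·c) = √(10100 × 8 × 0.004) = √323.20 ≈ 17.98 mm.
The +f correction barely moves this — solving exactly, f² + N·c·f − N·c·H = 0 ⇒ f = (−N·c + √((N·c)² + 4·N·c·H))/2 = (−0.032 + √1292.8)/2 ≈ 17.962 mm, so f ≈ 18.0 mm.

18.0 mm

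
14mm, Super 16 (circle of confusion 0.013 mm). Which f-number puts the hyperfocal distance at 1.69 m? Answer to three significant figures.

f/9

Rearrange H = f²/(N·c) + f for N: N = f² / ((H − f)·c).
N = 14² / ((1690 − 14) × 0.013) = 196 / 21.79 ≈ 9.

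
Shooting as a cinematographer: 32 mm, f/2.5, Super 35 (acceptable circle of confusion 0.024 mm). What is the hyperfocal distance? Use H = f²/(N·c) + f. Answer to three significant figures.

Hyperfocal distance H = f²/(N·c) + f = 32²/(2.5 × 0.024) + 32 = 1024/0.06 + 32 ≈ 17098.7 mm ≈ 17.1 m.

17.1 m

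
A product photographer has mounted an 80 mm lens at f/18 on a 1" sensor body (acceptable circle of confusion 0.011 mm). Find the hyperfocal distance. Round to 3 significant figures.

32.4 m

Hyperfocal distance H = f²/(N·c) + f = 80²/(18 × 0.011) + 80 = 6400/0.198 + 80 ≈ 32403.2 mm ≈ 32.4 m.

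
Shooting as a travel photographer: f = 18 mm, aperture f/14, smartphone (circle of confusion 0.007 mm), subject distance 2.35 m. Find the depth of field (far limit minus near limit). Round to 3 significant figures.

Hyperfocal distance H = f²/(N·c) + f = 18²/(14 × 0.007) + 18 = 324/0.098 + 18 ≈ 3324.1 mm ≈ 3.324 m.
Near limit Dn = s·(H − f)/(H + s − 2f) = 2350 × (3324.1 − 18) / (3324.1 + 2350 − 2 × 18) = 2350 × 3306.1 / 5638.1 ≈ 1378.0 mm.
Far limit Df = s·(H − f)/(H − s) = 2350 × (3324.1 − 18) / (3324.1 − 2350) = 2350 × 3306.1 / 974.1 ≈ 7975.8 mm.
Depth of field = Df − Dn = 7975.8 − 1378.0 ≈ 6597.8 mm ≈ 6.60 m.

6.60 m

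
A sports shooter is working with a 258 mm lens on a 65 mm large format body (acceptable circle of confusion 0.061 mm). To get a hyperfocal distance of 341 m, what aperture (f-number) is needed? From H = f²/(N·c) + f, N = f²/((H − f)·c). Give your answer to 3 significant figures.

Rearrange H = f²/(N·c) + f for N: N = f² / ((H − f)·c).
N = 258² / ((341000 − 258) × 0.061) = 66564 / 20785 ≈ 3.20.

f/3.20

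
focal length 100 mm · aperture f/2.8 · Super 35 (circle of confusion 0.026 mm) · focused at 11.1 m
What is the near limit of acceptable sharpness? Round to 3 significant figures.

Hyperfocal distance H = f²/(N·c) + f = 100²/(2.8 × 0.026) + 100 = 10000/0.0728 + 100 ≈ 137462.6 mm ≈ 137.5 m.
Near limit Dn = s·(H − f)/(H + s − 2f) = 11100 × (137462.6 − 100) / (137462.6 + 11100 − 2 × 100) = 11100 × 137362.6 / 148362.6 ≈ 10277 mm ≈ 10.3 m.

10.3 m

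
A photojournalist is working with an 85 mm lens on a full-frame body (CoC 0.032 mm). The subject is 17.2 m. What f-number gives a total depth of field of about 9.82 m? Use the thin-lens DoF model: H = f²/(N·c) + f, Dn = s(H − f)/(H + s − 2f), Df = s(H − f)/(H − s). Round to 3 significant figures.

f/3.50

Write h = H − f = f²/(N·c). The thin-lens limits are Dn = s·h/(h + (s−f)) and Df = s·h/(h − (s−f)), so DoF = Df − Dn = 2·s·(s−f)·h / (h² − (s−f)²).
That is a quadratic in h: DoF·h² − 2·s·(s−f)·h − DoF·(s−f)² = 0 ⇒ h = (s−f)·(s + √(s² + DoF²)) / DoF = 17115 × (17200 + √(17200² + 9820²)) / 9820 = 17115 × (17200 + 19805.9) / 9820 ≈ 64496 mm.
Then N = f²/(c·h) = 85² / (0.032 × 64496) = 7225 / 2063.9 ≈ 3.50.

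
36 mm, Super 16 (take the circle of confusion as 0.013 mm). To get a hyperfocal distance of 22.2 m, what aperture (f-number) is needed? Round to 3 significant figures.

Rearrange H = f²/(N·c) + f for N: N = f² / ((H − f)·c).
N = 36² / ((22200 − 36) × 0.013) = 1296 / 288.1 ≈ 4.50.

f/4.50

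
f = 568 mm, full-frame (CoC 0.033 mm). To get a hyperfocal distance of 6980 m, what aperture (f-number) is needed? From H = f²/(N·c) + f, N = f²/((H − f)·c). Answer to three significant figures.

f/1.40

Rearrange H = f²/(N·c) + f for N: N = f² / ((H − f)·c).
N = 568² / ((6980000 − 568) × 0.033) = 322624 / 230321 ≈ 1.40.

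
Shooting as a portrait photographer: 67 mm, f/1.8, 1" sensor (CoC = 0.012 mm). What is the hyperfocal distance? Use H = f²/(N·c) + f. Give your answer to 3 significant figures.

Hyperfocal distance H = f²/(N·c) + f = 67²/(1.8 × 0.012) + 67 = 4489/0.0216 + 67 ≈ 207891.1 mm ≈ 208 m.

208 m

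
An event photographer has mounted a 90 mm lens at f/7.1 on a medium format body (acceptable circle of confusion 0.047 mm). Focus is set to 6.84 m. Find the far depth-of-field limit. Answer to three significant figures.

Hyperfocal distance H = f²/(N·c) + f = 90²/(7.1 × 0.047) + 90 = 8100/0.3337 + 90 ≈ 24363.3 mm ≈ 24.36 m.
Far limit Df = s·(H − f)/(H − s) = 6840 × (24363.3 − 90) / (24363.3 − 6840) = 6840 × 24273.3 / 17523.3 ≈ 9474.8 mm ≈ 9.47 m.

9.47 m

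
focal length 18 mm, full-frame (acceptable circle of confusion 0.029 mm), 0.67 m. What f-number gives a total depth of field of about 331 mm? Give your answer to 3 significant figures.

f/4

Write h = H − f = f²/(N·c). The thin-lens limits are Dn = s·h/(h + (s−f)) and Df = s·h/(h − (s−f)), so DoF = Df − Dn = 2·s·(s−f)·h / (h² − (s−f)²).
That is a quadratic in h: DoF·h² − 2·s·(s−f)·h − DoF·(s−f)² = 0 ⇒ h = (s−f)·(s + √(s² + DoF²)) / DoF = 652 × (670 + √(670² + 331²)) / 331 = 652 × (670 + 747.302) / 331 ≈ 2791.8 mm.
Then N = f²/(c·h) = 18² / (0.029 × 2791.8) = 324 / 80.962 ≈ 4.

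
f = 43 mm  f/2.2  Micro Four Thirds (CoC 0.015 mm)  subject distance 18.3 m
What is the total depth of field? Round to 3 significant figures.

13.3 m

Hyperfocal distance H = f²/(N·c) + f = 43²/(2.2 × 0.015) + 43 = 1849/0.033 + 43 ≈ 56073.3 mm ≈ 56.07 m.
Near limit Dn = s·(H − f)/(H + s − 2f) = 18300 × (56073.3 − 43) / (56073.3 + 18300 − 2 × 43) = 18300 × 56030.3 / 74287.3 ≈ 13803 mm.
Far limit Df = s·(H − f)/(H − s) = 18300 × (56073.3 − 43) / (56073.3 − 18300) = 18300 × 56030.3 / 37773.3 ≈ 27145 mm.
Depth of field = Df − Dn = 27145 − 13803 ≈ 13342 mm ≈ 13.3 m.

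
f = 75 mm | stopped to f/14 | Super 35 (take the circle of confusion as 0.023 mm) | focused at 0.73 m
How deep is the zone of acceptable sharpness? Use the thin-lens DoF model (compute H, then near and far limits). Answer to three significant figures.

54.8 mm

Hyperfocal distance H = f²/(N·c) + f = 75²/(14 × 0.023) + 75 = 5625/0.322 + 75 ≈ 17543.9 mm ≈ 17.54 m.
Near limit Dn = s·(H − f)/(H + s − 2f) = 730 × (17543.9 − 75) / (17543.9 + 730 − 2 × 75) = 730 × 17468.9 / 18123.9 ≈ 703.618 mm.
Far limit Df = s·(H − f)/(H − s) = 730 × (17543.9 − 75) / (17543.9 − 730) = 730 × 17468.9 / 16813.9 ≈ 758.438 mm.
Depth of field = Df − Dn = 758.438 − 703.618 ≈ 54.820 mm.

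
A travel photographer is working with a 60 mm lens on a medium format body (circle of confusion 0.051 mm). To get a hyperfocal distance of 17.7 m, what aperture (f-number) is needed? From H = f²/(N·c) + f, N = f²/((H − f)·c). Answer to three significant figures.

Rearrange H = f²/(N·c) + f for N: N = f² / ((H − f)·c).
N = 60² / ((17700 − 60) × 0.051) = 3600 / 899.6 ≈ 4.

f/4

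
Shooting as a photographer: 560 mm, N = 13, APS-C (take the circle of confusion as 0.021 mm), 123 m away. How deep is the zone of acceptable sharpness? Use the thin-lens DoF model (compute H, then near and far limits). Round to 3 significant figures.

26.5 m

Hyperfocal distance H = f²/(N·c) + f = 560²/(13 × 0.021) + 560 = 313600/0.273 + 560 ≈ 1149277.9 mm ≈ 1149 m.
Near limit Dn = s·(H − f)/(H + s − 2f) = 123000 × (1149277.9 − 560) / (1149277.9 + 123000 − 2 × 560) = 123000 × 1148717.9 / 1271157.9 ≈ 111152 mm.
Far limit Df = s·(H − f)/(H − s) = 123000 × (1149277.9 − 560) / (1149277.9 − 123000) = 123000 × 1148717.9 / 1026277.9 ≈ 137675 mm.
Depth of field = Df − Dn = 137675 − 111152 ≈ 26523 mm ≈ 26.5 m.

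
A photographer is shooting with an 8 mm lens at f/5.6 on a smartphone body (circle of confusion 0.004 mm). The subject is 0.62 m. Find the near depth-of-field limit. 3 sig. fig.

0.511 m

Hyperfocal distance H = f²/(N·c) + f = 8²/(5.6 × 0.004) + 8 = 64/0.0224 + 8 ≈ 2865.1 mm ≈ 2.865 m.
Near limit Dn = s·(H − f)/(H + s − 2f) = 620 × (2865.1 − 8) / (2865.1 + 620 − 2 × 8) = 620 × 2857.1 / 3469.1 ≈ 510.62 mm ≈ 0.511 m.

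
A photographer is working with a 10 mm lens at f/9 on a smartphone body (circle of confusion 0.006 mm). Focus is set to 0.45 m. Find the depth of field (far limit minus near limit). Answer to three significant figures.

Hyperfocal distance H = f²/(N·c) + f = 10²/(9 × 0.006) + 10 = 100/0.054 + 10 ≈ 1861.9 mm ≈ 1.862 m.
Near limit Dn = s·(H − f)/(H + s − 2f) = 450 × (1861.9 − 10) / (1861.9 + 450 − 2 × 10) = 450 × 1851.9 / 2291.9 ≈ 363.61 mm.
Far limit Df = s·(H − f)/(H − s) = 450 × (1861.9 − 10) / (1861.9 − 450) = 450 × 1851.9 / 1411.9 ≈ 590.24 mm.
Depth of field = Df − Dn = 590.24 − 363.61 ≈ 226.63 mm.

227 mm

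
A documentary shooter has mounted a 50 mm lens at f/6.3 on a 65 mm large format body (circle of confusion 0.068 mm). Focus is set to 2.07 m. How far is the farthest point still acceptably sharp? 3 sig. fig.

3.17 m

Hyperfocal distance H = f²/(N·c) + f = 50²/(6.3 × 0.068) + 50 = 2500/0.4284 + 50 ≈ 5885.7 mm ≈ 5.886 m.
Far limit Df = s·(H − f)/(H − s) = 2070 × (5885.7 − 50) / (5885.7 − 2070) = 2070 × 5835.7 / 3815.7 ≈ 3165.9 mm ≈ 3.17 m.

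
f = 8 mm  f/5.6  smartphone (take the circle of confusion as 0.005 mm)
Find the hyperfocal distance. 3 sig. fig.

2.29 m

Hyperfocal distance H = f²/(N·c) + f = 8²/(5.6 × 0.005) + 8 = 64/0.028 + 8 ≈ 2293.7 mm ≈ 2.29 m.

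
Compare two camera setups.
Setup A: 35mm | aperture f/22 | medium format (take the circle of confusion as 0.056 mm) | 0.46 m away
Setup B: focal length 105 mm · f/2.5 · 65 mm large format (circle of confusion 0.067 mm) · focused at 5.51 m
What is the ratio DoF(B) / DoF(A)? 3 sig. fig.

1.89

Setup A: H = 35²/(22×0.056) + 35 ≈ 1029.3 mm; DoF = Df − Dn = 803.39 − 322.26 ≈ 481.13 mm.
Setup B: H = 105²/(2.5×0.067) + 105 ≈ 65925.9 mm; DoF = Df − Dn = 6002.94 − 5091.87 ≈ 911.07 mm.
Ratio = 911.07 / 481.13 ≈ 1.89.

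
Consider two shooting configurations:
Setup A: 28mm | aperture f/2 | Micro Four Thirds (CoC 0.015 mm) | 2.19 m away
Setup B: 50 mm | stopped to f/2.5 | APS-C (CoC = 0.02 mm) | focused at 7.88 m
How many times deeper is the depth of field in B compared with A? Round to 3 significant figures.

6.93

Setup A: H = 28²/(2×0.015) + 28 ≈ 26161.3 mm; DoF = Df − Dn = 2387.52 − 2022.67 ≈ 364.85 mm.
Setup B: H = 50²/(2.5×0.02) + 50 ≈ 50050.0 mm; DoF = Df − Dn = 9343.1 − 6813.1 ≈ 2530.0 mm.
Ratio = 2530.0 / 364.85 ≈ 6.93.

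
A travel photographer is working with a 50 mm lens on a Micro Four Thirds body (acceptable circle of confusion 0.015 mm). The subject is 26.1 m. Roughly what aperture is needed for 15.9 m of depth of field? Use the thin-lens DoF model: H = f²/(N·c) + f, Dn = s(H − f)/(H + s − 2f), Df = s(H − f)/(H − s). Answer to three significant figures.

f/1.80

Write h = H − f = f²/(N·c). The thin-lens limits are Dn = s·h/(h + (s−f)) and Df = s·h/(h − (s−f)), so DoF = Df − Dn = 2·s·(s−f)·h / (h² − (s−f)²).
That is a quadratic in h: DoF·h² − 2·s·(s−f)·h − DoF·(s−f)² = 0 ⇒ h = (s−f)·(s + √(s² + DoF²)) / DoF = 26050 × (26100 + √(26100² + 15900²)) / 15900 = 26050 × (26100 + 30561.7) / 15900 ≈ 92833 mm.
Then N = f²/(c·h) = 50² / (0.015 × 92833) = 2500 / 1392.5 ≈ 1.80.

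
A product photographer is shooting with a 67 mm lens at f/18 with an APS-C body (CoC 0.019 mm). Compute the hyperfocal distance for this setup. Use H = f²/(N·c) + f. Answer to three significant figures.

13.2 m

Hyperfocal distance H = f²/(N·c) + f = 67²/(18 × 0.019) + 67 = 4489/0.342 + 67 ≈ 13192.7 mm ≈ 13.2 m.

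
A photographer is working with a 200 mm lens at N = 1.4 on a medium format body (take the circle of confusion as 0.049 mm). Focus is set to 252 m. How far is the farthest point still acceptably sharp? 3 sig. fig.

444 m

Hyperfocal distance H = f²/(N·c) + f = 200²/(1.4 × 0.049) + 200 = 40000/0.0686 + 200 ≈ 583290.4 mm ≈ 583.3 m.
Far limit Df = s·(H − f)/(H − s) = 252000 × (583290.4 − 200) / (583290.4 − 252000) = 252000 × 583090.4 / 331290.4 ≈ 443535 mm ≈ 444 m.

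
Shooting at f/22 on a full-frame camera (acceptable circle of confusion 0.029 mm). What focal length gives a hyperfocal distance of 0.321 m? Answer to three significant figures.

14.0 mm

From H = f²/(N·c) + f, with f ≪ H: f ≈ √(H·N·c) = √(321 × 22 × 0.029) = √204.80 ≈ 14.31 mm.
Exact: f² + N·c·f − N·c·H = 0 ⇒ f = (−N·c + √((N·c)² + 4·N·c·H))/2 = (−0.638 + √819.60)/2 ≈ 13.995 mm ≈ 14.0 mm.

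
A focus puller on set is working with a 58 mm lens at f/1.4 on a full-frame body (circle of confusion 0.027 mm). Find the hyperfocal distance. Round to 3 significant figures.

Hyperfocal distance H = f²/(N·c) + f = 58²/(1.4 × 0.027) + 58 = 3364/0.0378 + 58 ≈ 89052.7 mm ≈ 89.1 m.

89.1 m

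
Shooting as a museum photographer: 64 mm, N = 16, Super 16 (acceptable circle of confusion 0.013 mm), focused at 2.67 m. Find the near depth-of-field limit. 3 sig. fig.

Hyperfocal distance H = f²/(N·c) + f = 64²/(16 × 0.013) + 64 = 4096/0.208 + 64 ≈ 19756.3 mm ≈ 19.76 m.
Near limit Dn = s·(H − f)/(H + s − 2f) = 2670 × (19756.3 − 64) / (19756.3 + 2670 − 2 × 64) = 2670 × 19692.3 / 22298.3 ≈ 2358.0 mm ≈ 2.36 m.

2.36 m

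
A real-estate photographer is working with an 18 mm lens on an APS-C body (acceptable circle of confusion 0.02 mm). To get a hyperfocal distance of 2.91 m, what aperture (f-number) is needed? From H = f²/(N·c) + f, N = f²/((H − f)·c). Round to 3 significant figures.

Rearrange H = f²/(N·c) + f for N: N = f² / ((H − f)·c).
N = 18² / ((2910 − 18) × 0.02) = 324 / 57.84 ≈ 5.60.

f/5.60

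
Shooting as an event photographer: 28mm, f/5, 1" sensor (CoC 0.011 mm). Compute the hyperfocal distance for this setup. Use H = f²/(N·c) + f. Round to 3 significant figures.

Hyperfocal distance H = f²/(N·c) + f = 28²/(5 × 0.011) + 28 = 784/0.055 + 28 ≈ 14282.5 mm ≈ 14.3 m.

14.3 m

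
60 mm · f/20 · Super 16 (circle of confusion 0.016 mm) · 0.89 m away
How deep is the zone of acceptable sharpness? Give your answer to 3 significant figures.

Hyperfocal distance H = f²/(N·c) + f = 60²/(20 × 0.016) + 60 = 3600/0.32 + 60 ≈ 11310.0 mm ≈ 11.31 m.
Near limit Dn = s·(H − f)/(H + s − 2f) = 890 × (11310.0 − 60) / (11310.0 + 890 − 2 × 60) = 890 × 11250.0 / 12080.0 ≈ 828.85 mm.
Far limit Df = s·(H − f)/(H − s) = 890 × (11310.0 − 60) / (11310.0 − 890) = 890 × 11250.0 / 10420.0 ≈ 960.89 mm.
Depth of field = Df − Dn = 960.89 − 828.85 ≈ 132.04 mm.

132 mm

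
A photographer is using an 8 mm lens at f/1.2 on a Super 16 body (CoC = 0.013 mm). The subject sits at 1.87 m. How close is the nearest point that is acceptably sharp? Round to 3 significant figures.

1.29 m

Hyperfocal distance H = f²/(N·c) + f = 8²/(1.2 × 0.013) + 8 = 64/0.0156 + 8 ≈ 4110.6 mm ≈ 4.111 m.
Near limit Dn = s·(H − f)/(H + s − 2f) = 1870 × (4110.6 − 8) / (4110.6 + 1870 − 2 × 8) = 1870 × 4102.6 / 5964.6 ≈ 1286.2 mm ≈ 1.29 m.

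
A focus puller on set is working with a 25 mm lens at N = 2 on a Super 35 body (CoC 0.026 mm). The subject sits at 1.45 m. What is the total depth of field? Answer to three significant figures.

Hyperfocal distance H = f²/(N·c) + f = 25²/(2 × 0.026) + 25 = 625/0.052 + 25 ≈ 12044.2 mm ≈ 12.04 m.
Near limit Dn = s·(H − f)/(H + s − 2f) = 1450 × (12044.2 − 25) / (12044.2 + 1450 − 2 × 25) = 1450 × 12019.2 / 13444.2 ≈ 1296.31 mm.
Far limit Df = s·(H − f)/(H − s) = 1450 × (12044.2 − 25) / (12044.2 − 1450) = 1450 × 12019.2 / 10594.2 ≈ 1645.04 mm.
Depth of field = Df − Dn = 1645.04 − 1296.31 ≈ 348.73 mm.

349 mm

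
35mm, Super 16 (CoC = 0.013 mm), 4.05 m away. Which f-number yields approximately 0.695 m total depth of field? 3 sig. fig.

f/2.00

Write h = H − f = f²/(N·c). The thin-lens limits are Dn = s·h/(h + (s−f)) and Df = s·h/(h − (s−f)), so DoF = Df − Dn = 2·s·(s−f)·h / (h² − (s−f)²).
That is a quadratic in h: DoF·h² − 2·s·(s−f)·h − DoF·(s−f)² = 0 ⇒ h = (s−f)·(s + √(s² + DoF²)) / DoF = 4015 × (4050 + √(4050² + 695²)) / 695 = 4015 × (4050 + 4109.20) / 695 ≈ 47136 mm.
Then N = f²/(c·h) = 35² / (0.013 × 47136) = 1225 / 612.76 ≈ 2.00.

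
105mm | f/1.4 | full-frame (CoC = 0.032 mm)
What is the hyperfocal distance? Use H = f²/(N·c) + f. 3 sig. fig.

246 m

Hyperfocal distance H = f²/(N·c) + f = 105²/(1.4 × 0.032) + 105 = 11025/0.0448 + 105 ≈ 246198.8 mm ≈ 246 m.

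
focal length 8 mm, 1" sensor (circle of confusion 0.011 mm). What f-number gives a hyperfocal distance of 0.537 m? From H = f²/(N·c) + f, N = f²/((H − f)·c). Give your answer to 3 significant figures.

f/11

Rearrange H = f²/(N·c) + f for N: N = f² / ((H − f)·c).
N = 8² / ((537 − 8) × 0.011) = 64 / 5.819 ≈ 11.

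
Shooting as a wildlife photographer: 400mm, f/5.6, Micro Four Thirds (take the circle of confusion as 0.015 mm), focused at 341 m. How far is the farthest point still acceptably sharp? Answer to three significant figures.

415 m

Hyperfocal distance H = f²/(N·c) + f = 400²/(5.6 × 0.015) + 400 = 160000/0.084 + 400 ≈ 1905161.9 mm ≈ 1905 m.
Far limit Df = s·(H − f)/(H − s) = 341000 × (1905161.9 − 400) / (1905161.9 − 341000) = 341000 × 1904761.9 / 1564161.9 ≈ 415254 mm ≈ 415 m.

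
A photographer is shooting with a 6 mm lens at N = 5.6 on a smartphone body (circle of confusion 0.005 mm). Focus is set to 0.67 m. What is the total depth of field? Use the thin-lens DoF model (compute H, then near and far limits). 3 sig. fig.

0.944 m

Hyperfocal distance H = f²/(N·c) + f = 6²/(5.6 × 0.005) + 6 = 36/0.028 + 6 ≈ 1291.7 mm ≈ 1.292 m.
Near limit Dn = s·(H − f)/(H + s − 2f) = 670 × (1291.7 − 6) / (1291.7 + 670 − 2 × 6) = 670 × 1285.7 / 1949.7 ≈ 441.82 mm.
Far limit Df = s·(H − f)/(H − s) = 670 × (1291.7 − 6) / (1291.7 − 670) = 670 × 1285.7 / 621.7 ≈ 1385.57 mm.
Depth of field = Df − Dn = 1385.57 − 441.82 ≈ 943.75 mm ≈ 0.944 m.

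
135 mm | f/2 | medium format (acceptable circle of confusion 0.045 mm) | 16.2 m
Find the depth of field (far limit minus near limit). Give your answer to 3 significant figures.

2.59 m

Hyperfocal distance H = f²/(N·c) + f = 135²/(2 × 0.045) + 135 = 18225/0.09 + 135 ≈ 202635.0 mm ≈ 202.6 m.
Near limit Dn = s·(H − f)/(H + s − 2f) = 16200 × (202635.0 − 135) / (202635.0 + 16200 − 2 × 135) = 16200 × 202500.0 / 218565.0 ≈ 15009.3 mm.
Far limit Df = s·(H − f)/(H − s) = 16200 × (202635.0 − 135) / (202635.0 − 16200) = 16200 × 202500.0 / 186435.0 ≈ 17595.9 mm.
Depth of field = Df − Dn = 17595.9 − 15009.3 ≈ 2586.6 mm ≈ 2.59 m.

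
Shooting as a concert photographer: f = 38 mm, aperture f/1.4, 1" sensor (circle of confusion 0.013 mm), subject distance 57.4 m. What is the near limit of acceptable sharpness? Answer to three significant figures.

33.3 m

Hyperfocal distance H = f²/(N·c) + f = 38²/(1.4 × 0.013) + 38 = 1444/0.0182 + 38 ≈ 79378.7 mm ≈ 79.38 m.
Near limit Dn = s·(H − f)/(H + s − 2f) = 57400 × (79378.7 − 38) / (79378.7 + 57400 − 2 × 38) = 57400 × 79340.7 / 136702.7 ≈ 33314 mm ≈ 33.3 m.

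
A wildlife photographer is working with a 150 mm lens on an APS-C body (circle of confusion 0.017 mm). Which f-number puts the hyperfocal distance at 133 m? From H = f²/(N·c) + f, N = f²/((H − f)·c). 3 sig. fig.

f/9.96

Rearrange H = f²/(N·c) + f for N: N = f² / ((H − f)·c).
N = 150² / ((133000 − 150) × 0.017) = 22500 / 2258 ≈ 9.96.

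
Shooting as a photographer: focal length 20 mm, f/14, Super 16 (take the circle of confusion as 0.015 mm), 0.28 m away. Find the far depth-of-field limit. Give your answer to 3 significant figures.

324 mm

Hyperfocal distance H = f²/(N·c) + f = 20²/(14 × 0.015) + 20 = 400/0.21 + 20 ≈ 1924.8 mm ≈ 1.925 m.
Far limit Df = s·(H − f)/(H − s) = 280 × (1924.8 − 20) / (1924.8 − 280) = 280 × 1904.8 / 1644.8 ≈ 324.26 mm.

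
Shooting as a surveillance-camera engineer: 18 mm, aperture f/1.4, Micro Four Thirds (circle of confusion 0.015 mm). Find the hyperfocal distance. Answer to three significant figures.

Hyperfocal distance H = f²/(N·c) + f = 18²/(1.4 × 0.015) + 18 = 324/0.021 + 18 ≈ 15446.6 mm ≈ 15.4 m.

15.4 m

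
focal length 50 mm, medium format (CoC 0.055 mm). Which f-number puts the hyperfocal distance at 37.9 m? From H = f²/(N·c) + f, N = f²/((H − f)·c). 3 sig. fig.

f/1.20

Rearrange H = f²/(N·c) + f for N: N = f² / ((H − f)·c).
N = 50² / ((37900 − 50) × 0.055) = 2500 / 2082 ≈ 1.20.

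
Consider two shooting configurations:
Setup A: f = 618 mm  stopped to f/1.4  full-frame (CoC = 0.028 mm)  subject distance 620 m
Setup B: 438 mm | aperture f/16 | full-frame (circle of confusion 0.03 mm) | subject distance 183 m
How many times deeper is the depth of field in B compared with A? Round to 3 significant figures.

Setup A: H = 618²/(1.4×0.028) + 618 ≈ 9743577.2 mm; DoF = Df − Dn = 662091 − 582941 ≈ 79150 mm.
Setup B: H = 438²/(16×0.03) + 438 ≈ 400113.0 mm; DoF = Df − Dn = 336878 − 125620 ≈ 211258 mm.
Ratio = 211258 / 79150 ≈ 2.67.

2.67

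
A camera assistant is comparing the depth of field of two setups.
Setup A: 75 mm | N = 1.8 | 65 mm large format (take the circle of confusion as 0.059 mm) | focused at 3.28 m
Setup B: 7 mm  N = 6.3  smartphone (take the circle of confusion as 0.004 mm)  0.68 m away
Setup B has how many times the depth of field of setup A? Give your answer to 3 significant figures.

1.34

Setup A: H = 75²/(1.8×0.059) + 75 ≈ 53041.1 mm; DoF = Df − Dn = 3491.26 − 3092.85 ≈ 398.41 mm.
Setup B: H = 7²/(6.3×0.004) + 7 ≈ 1951.4 mm; DoF = Df − Dn = 1039.94 − 505.16 ≈ 534.78 mm.
Ratio = 534.78 / 398.41 ≈ 1.34.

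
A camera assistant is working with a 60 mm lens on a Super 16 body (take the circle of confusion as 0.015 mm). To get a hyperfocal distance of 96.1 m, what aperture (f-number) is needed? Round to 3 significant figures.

Rearrange H = f²/(N·c) + f for N: N = f² / ((H − f)·c).
N = 60² / ((96100 − 60) × 0.015) = 3600 / 1441 ≈ 2.50.

f/2.50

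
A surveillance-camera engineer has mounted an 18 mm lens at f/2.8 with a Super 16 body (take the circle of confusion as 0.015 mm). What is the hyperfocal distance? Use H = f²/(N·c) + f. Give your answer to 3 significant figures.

7.73 m

Hyperfocal distance H = f²/(N·c) + f = 18²/(2.8 × 0.015) + 18 = 324/0.042 + 18 ≈ 7732.3 mm ≈ 7.73 m.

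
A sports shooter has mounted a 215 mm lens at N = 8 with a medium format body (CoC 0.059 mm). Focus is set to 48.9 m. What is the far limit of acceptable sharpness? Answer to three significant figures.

97.2 m

Hyperfocal distance H = f²/(N·c) + f = 215²/(8 × 0.059) + 215 = 46225/0.472 + 215 ≈ 98149.3 mm ≈ 98.15 m.
Far limit Df = s·(H − f)/(H − s) = 48900 × (98149.3 − 215) / (98149.3 − 48900) = 48900 × 97934.3 / 49249.3 ≈ 97240 mm ≈ 97.2 m.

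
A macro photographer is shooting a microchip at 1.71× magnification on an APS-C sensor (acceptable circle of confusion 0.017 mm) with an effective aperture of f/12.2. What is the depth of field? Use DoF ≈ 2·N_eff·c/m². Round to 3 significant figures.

At magnification m, DoF ≈ 2·N_eff·c/m² = 2 × 12.2 × 0.017 / 1.71² = 0.4148 / 2.924 ≈ 0.142 mm.

0.142 mm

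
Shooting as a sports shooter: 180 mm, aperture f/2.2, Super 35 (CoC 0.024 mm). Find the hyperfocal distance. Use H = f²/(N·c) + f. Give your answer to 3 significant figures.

614 m

Hyperfocal distance H = f²/(N·c) + f = 180²/(2.2 × 0.024) + 180 = 32400/0.0528 + 180 ≈ 613816.4 mm ≈ 614 m.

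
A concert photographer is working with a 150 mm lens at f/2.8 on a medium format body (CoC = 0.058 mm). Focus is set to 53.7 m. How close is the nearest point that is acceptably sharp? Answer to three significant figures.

38.7 m

Hyperfocal distance H = f²/(N·c) + f = 150²/(2.8 × 0.058) + 150 = 22500/0.1624 + 150 ≈ 138696.8 mm ≈ 138.7 m.
Near limit Dn = s·(H − f)/(H + s − 2f) = 53700 × (138696.8 − 150) / (138696.8 + 53700 − 2 × 150) = 53700 × 138546.8 / 192096.8 ≈ 38730 mm ≈ 38.7 m.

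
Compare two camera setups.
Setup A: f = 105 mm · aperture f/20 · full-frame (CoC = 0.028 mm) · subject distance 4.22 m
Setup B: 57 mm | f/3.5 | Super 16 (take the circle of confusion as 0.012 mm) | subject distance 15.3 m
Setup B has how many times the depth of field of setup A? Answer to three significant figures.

3.40

Setup A: H = 105²/(20×0.028) + 105 ≈ 19792.5 mm; DoF = Df − Dn = 5335.1 − 3490.4 ≈ 1844.7 mm.
Setup B: H = 57²/(3.5×0.012) + 57 ≈ 77414.1 mm; DoF = Df − Dn = 19054.7 − 12781.5 ≈ 6273.2 mm.
Ratio = 6273.2 / 1844.7 ≈ 3.40.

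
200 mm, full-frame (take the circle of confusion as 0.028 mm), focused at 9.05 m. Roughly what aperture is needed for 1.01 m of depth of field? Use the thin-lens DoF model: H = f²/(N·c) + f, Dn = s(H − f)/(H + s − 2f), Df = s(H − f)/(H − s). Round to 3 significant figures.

f/8.98

Write h = H − f = f²/(N·c). The thin-lens limits are Dn = s·h/(h + (s−f)) and Df = s·h/(h − (s−f)), so DoF = Df − Dn = 2·s·(s−f)·h / (h² − (s−f)²).
That is a quadratic in h: DoF·h² − 2·s·(s−f)·h − DoF·(s−f)² = 0 ⇒ h = (s−f)·(s + √(s² + DoF²)) / DoF = 8850 × (9050 + √(9050² + 1010²)) / 1010 = 8850 × (9050 + 9106.18) / 1010 ≈ 159091 mm.
Then N = f²/(c·h) = 200² / (0.028 × 159091) = 40000 / 4454.6 ≈ 8.98.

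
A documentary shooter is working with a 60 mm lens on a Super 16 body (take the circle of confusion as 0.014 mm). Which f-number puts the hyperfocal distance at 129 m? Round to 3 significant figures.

f/1.99

Rearrange H = f²/(N·c) + f for N: N = f² / ((H − f)·c).
N = 60² / ((129000 − 60) × 0.014) = 3600 / 1805 ≈ 1.99.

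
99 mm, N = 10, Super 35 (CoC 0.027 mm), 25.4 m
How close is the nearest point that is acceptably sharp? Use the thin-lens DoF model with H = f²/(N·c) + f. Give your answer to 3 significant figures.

Hyperfocal distance H = f²/(N·c) + f = 99²/(10 × 0.027) + 99 = 9801/0.27 + 99 ≈ 36399.0 mm ≈ 36.40 m.
Near limit Dn = s·(H − f)/(H + s − 2f) = 25400 × (36399.0 − 99) / (36399.0 + 25400 − 2 × 99) = 25400 × 36300.0 / 61601.0 ≈ 14968 mm ≈ 15.0 m.

15.0 m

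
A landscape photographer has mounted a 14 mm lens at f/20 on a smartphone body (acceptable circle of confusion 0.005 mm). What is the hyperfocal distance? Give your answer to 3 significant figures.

Hyperfocal distance H = f²/(N·c) + f = 14²/(20 × 0.005) + 14 = 196/0.1 + 14 ≈ 1974.0 mm ≈ 1.97 m.

1.97 m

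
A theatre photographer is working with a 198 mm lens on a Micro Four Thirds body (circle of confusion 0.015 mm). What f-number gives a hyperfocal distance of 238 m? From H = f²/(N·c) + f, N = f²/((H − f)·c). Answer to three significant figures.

Rearrange H = f²/(N·c) + f for N: N = f² / ((H − f)·c).
N = 198² / ((238000 − 198) × 0.015) = 39204 / 3567 ≈ 11.

f/11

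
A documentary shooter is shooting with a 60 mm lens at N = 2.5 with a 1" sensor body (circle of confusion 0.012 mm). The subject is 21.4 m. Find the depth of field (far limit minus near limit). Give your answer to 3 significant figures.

Hyperfocal distance H = f²/(N·c) + f = 60²/(2.5 × 0.012) + 60 = 3600/0.03 + 60 ≈ 120060.0 mm ≈ 120.1 m.
Near limit Dn = s·(H − f)/(H + s − 2f) = 21400 × (120060.0 − 60) / (120060.0 + 21400 − 2 × 60) = 21400 × 120000.0 / 141340.0 ≈ 18169.0 mm.
Far limit Df = s·(H − f)/(H − s) = 21400 × (120060.0 − 60) / (120060.0 − 21400) = 21400 × 120000.0 / 98660.0 ≈ 26028.8 mm.
Depth of field = Df − Dn = 26028.8 − 18169.0 ≈ 7859.8 mm ≈ 7.86 m.

7.86 m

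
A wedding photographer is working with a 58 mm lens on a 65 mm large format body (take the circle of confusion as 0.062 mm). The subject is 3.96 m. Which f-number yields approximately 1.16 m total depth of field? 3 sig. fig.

f/1.99

Write h = H − f = f²/(N·c). The thin-lens limits are Dn = s·h/(h + (s−f)) and Df = s·h/(h − (s−f)), so DoF = Df − Dn = 2·s·(s−f)·h / (h² − (s−f)²).
That is a quadratic in h: DoF·h² − 2·s·(s−f)·h − DoF·(s−f)² = 0 ⇒ h = (s−f)·(s + √(s² + DoF²)) / DoF = 3902 × (3960 + √(3960² + 1160²)) / 1160 = 3902 × (3960 + 4126.40) / 1160 ≈ 27201 mm.
Then N = f²/(c·h) = 58² / (0.062 × 27201) = 3364 / 1686.5 ≈ 1.99.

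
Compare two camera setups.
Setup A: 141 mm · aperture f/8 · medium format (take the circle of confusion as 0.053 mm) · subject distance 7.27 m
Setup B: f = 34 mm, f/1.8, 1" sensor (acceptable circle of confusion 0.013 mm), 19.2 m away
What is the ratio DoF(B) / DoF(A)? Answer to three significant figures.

7.75

Setup A: H = 141²/(8×0.053) + 141 ≈ 47030.2 mm; DoF = Df − Dn = 8573.5 − 6310.5 ≈ 2263.0 mm.
Setup B: H = 34²/(1.8×0.013) + 34 ≈ 49435.7 mm; DoF = Df − Dn = 31371 − 13833 ≈ 17538 mm.
Ratio = 17538 / 2263.0 ≈ 7.75.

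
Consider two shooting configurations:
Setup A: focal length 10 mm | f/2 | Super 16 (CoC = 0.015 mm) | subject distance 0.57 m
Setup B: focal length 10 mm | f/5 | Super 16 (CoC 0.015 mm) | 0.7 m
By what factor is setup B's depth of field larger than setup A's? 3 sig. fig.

5.02

Setup A: H = 10²/(2×0.015) + 10 ≈ 3343.3 mm; DoF = Df − Dn = 685.10 − 488.01 ≈ 197.09 mm.
Setup B: H = 10²/(5×0.015) + 10 ≈ 1343.3 mm; DoF = Df − Dn = 1450.78 − 461.29 ≈ 989.49 mm.
Ratio = 989.49 / 197.09 ≈ 5.02.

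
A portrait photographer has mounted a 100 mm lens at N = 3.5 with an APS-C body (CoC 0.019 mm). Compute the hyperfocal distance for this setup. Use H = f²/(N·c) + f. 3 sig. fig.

Hyperfocal distance H = f²/(N·c) + f = 100²/(3.5 × 0.019) + 100 = 10000/0.0665 + 100 ≈ 150475.9 mm ≈ 150 m.

150 m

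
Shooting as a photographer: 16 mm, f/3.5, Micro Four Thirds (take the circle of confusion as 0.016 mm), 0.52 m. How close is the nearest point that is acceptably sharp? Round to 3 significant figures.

468 mm

Hyperfocal distance H = f²/(N·c) + f = 16²/(3.5 × 0.016) + 16 = 256/0.056 + 16 ≈ 4587.4 mm ≈ 4.587 m.
Near limit Dn = s·(H − f)/(H + s − 2f) = 520 × (4587.4 − 16) / (4587.4 + 520 − 2 × 16) = 520 × 4571.4 / 5075.4 ≈ 468.36 mm.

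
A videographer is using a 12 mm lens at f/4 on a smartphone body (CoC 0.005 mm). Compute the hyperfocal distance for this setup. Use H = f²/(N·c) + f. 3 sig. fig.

7.21 m

Hyperfocal distance H = f²/(N·c) + f = 12²/(4 × 0.005) + 12 = 144/0.02 + 12 ≈ 7212.0 mm ≈ 7.21 m.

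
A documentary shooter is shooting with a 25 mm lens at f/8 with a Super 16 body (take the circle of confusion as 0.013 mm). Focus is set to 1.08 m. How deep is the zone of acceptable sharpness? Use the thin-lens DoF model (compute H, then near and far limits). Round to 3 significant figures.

Hyperfocal distance H = f²/(N·c) + f = 25²/(8 × 0.013) + 25 = 625/0.104 + 25 ≈ 6034.6 mm ≈ 6.035 m.
Near limit Dn = s·(H − f)/(H + s − 2f) = 1080 × (6034.6 − 25) / (6034.6 + 1080 − 2 × 25) = 1080 × 6009.6 / 7064.6 ≈ 918.72 mm.
Far limit Df = s·(H − f)/(H − s) = 1080 × (6034.6 − 25) / (6034.6 − 1080) = 1080 × 6009.6 / 4954.6 ≈ 1309.97 mm.
Depth of field = Df − Dn = 1309.97 − 918.72 ≈ 391.25 mm.

391 mm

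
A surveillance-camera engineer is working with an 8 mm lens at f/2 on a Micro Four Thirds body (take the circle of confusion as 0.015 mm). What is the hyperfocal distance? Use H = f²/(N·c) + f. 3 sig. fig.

2.14 m

Hyperfocal distance H = f²/(N·c) + f = 8²/(2 × 0.015) + 8 = 64/0.03 + 8 ≈ 2141.3 mm ≈ 2.14 m.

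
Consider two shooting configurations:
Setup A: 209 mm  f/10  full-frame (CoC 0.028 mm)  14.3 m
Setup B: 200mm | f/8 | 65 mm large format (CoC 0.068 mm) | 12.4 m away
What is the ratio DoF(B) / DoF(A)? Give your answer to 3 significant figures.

Setup A: H = 209²/(10×0.028) + 209 ≈ 156212.6 mm; DoF = Df − Dn = 15719.9 − 13115.4 ≈ 2604.5 mm.
Setup B: H = 200²/(8×0.068) + 200 ≈ 73729.4 mm; DoF = Df − Dn = 14866.7 − 10635.4 ≈ 4231.3 mm.
Ratio = 4231.3 / 2604.5 ≈ 1.62.

1.62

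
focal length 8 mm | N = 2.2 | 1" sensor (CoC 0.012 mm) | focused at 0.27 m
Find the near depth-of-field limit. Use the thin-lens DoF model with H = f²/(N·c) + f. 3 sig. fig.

244 mm

Hyperfocal distance H = f²/(N·c) + f = 8²/(2.2 × 0.012) + 8 = 64/0.0264 + 8 ≈ 2432.2 mm ≈ 2.432 m.
Near limit Dn = s·(H − f)/(H + s − 2f) = 270 × (2432.2 − 8) / (2432.2 + 270 − 2 × 8) = 270 × 2424.2 / 2686.2 ≈ 243.67 mm.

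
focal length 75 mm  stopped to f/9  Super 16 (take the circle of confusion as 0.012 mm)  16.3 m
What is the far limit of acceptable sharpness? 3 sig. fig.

23.7 m

Hyperfocal distance H = f²/(N·c) + f = 75²/(9 × 0.012) + 75 = 5625/0.108 + 75 ≈ 52158.3 mm ≈ 52.16 m.
Far limit Df = s·(H − f)/(H − s) = 16300 × (52158.3 − 75) / (52158.3 − 16300) = 16300 × 52083.3 / 35858.3 ≈ 23675 mm ≈ 23.7 m.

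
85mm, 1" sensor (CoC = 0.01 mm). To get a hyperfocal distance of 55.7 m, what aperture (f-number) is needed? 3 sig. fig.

Rearrange H = f²/(N·c) + f for N: N = f² / ((H − f)·c).
N = 85² / ((55700 − 85) × 0.01) = 7225 / 556.1 ≈ 13.

f/13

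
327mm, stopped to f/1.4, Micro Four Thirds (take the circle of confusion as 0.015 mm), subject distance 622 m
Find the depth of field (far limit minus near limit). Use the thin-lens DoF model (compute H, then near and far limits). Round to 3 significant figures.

154 m

Hyperfocal distance H = f²/(N·c) + f = 327²/(1.4 × 0.015) + 327 = 106929/0.021 + 327 ≈ 5092184.1 mm ≈ 5092 m.
Near limit Dn = s·(H − f)/(H + s − 2f) = 622000 × (5092184.1 − 327) / (5092184.1 + 622000 − 2 × 327) = 622000 × 5091857.1 / 5713530.1 ≈ 554322 mm.
Far limit Df = s·(H − f)/(H − s) = 622000 × (5092184.1 − 327) / (5092184.1 − 622000) = 622000 × 5091857.1 / 4470184.1 ≈ 708502 mm.
Depth of field = Df − Dn = 708502 − 554322 ≈ 154180 mm ≈ 154 m.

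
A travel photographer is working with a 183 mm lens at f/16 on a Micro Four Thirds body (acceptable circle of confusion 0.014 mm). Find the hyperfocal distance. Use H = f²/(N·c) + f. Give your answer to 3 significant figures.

150 m

Hyperfocal distance H = f²/(N·c) + f = 183²/(16 × 0.014) + 183 = 33489/0.224 + 183 ≈ 149687.5 mm ≈ 150 m.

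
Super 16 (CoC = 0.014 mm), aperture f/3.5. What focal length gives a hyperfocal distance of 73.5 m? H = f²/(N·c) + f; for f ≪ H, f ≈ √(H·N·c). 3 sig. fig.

60.0 mm

From H = f²/(N·c) + f, with f ≪ H: f ≈ √(H·N·c) = √(73500 × 3.5 × 0.014) = √3601.5 ≈ 60.01 mm.
The +f correction barely moves this — solving exactly, f² + N·c·f − N·c·H = 0 ⇒ f = (−N·c + √((N·c)² + 4·N·c·H))/2 = (−0.049 + √14406)/2 ≈ 59.988 mm, so f ≈ 60.0 mm.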